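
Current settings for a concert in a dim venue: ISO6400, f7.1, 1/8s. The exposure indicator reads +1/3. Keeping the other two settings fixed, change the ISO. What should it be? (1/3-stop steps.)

Overexposed by 1/3 stop → need 1/3 stop darker.
ISO: 6400 → 5000.

ISO 5000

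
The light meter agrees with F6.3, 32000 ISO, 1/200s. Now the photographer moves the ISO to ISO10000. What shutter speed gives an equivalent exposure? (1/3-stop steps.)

1/60s

ISO: 32000 → 25600 → 20000 → 16000 → 12800 → 10000 — 1 2/3 stops lower (darker).
Need 1 2/3 stops brighter from the shutter speed: 1/200 → 1/160 → 1/125 → 1/100 → 1/80 → 1/60.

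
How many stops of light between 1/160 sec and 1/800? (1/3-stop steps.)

1/160 → 1/200 → 1/250 → 1/320 → 1/400 → 1/500 → 1/640 → 1/800 — count the steps: 7 third-stops = 2 1/3 stops.

2 1/3 stops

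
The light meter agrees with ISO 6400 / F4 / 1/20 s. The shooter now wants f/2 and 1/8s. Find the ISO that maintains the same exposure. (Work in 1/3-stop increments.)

ISO 640

Aperture: f/4 → f/3.5 → f/3.2 → f/2.8 → f/2.5 → f/2.2 → f/2 — 2 stops opened up (brighter).
Shutter speed: 1/20 → 1/15 → 1/13 → 1/10 → 1/8 — 1 1/3 stops slower (brighter).
Net change so far: 3 1/3 stops brighter. Offset with the ISO: 6400 → 5000 → 4000 → 3200 → 2500 → 2000 → 1600 → 1250 → 1000 → 800 → 640.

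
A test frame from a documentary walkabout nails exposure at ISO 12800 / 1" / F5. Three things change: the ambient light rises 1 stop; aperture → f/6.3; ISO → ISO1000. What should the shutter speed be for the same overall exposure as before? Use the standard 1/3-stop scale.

Scene light: 1 stop brighter.
Aperture: f/5 → f/5.6 → f/6.3 — 2/3 stop smaller aperture (darker).
ISO: 12800 → 10000 → 8000 → 6400 → 5000 → 4000 → 3200 → 2500 → 2000 → 1600 → 1250 → 1000 — 3 2/3 stops lower (darker).
Net so far: 3 1/3 stops darker. Shutter speed: 1 → 1.3 → 1.6 → 2 → 2.5 → 3.2 → 4 → 5 → 6 → 8 → 10.

10 s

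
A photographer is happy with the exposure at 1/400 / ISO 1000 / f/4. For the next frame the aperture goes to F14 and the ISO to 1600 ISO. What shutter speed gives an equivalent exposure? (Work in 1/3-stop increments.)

1/50s

Aperture: f/4 → f/4.5 → f/5 → f/5.6 → f/6.3 → f/7.1 → f/8 → f/9 → f/10 → f/11 → f/13 → f/14 — 3 2/3 stops smaller aperture (darker).
ISO: 1000 → 1250 → 1600 — 2/3 stop higher (brighter).
Net change so far: 3 stops darker. Offset with the shutter speed: 1/400 → 1/320 → 1/250 → 1/200 → 1/160 → 1/125 → 1/100 → 1/80 → 1/60 → 1/50.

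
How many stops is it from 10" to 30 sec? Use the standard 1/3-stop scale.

10 → 13 → 15 → 20 → 25 → 30 — count the steps: 5 third-stops = 1 2/3 stops.

1 2/3 stops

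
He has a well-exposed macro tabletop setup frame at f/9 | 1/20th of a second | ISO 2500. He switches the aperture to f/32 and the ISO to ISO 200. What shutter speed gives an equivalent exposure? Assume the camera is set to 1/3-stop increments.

8 s

Aperture: f/9 → f/10 → f/11 → f/13 → f/14 → f/16 → f/18 → f/20 → f/22 → f/25 → f/29 → f/32 — 3 2/3 stops smaller aperture (darker).
ISO: 2500 → 2000 → 1600 → 1250 → 1000 → 800 → 640 → 500 → 400 → 320 → 250 → 200 — 3 2/3 stops dropped (darker).
Net change so far: 7 1/3 stops darker. Offset with the shutter speed: 1/20 → 1/15 → 1/13 → 1/10 → 1/8 → 1/6 → 1/5 → 1/4 → 0.3 → 0.4 → 0.5 → 0.6 → 0.8 → 1 → 1.3 → 1.6 → 2 → 2.5 → 3.2 → 4 → 5 → 6 → 8.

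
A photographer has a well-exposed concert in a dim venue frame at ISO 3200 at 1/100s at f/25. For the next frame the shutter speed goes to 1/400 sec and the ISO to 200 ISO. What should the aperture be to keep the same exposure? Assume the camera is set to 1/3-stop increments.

Shutter speed: 1/100 → 1/125 → 1/160 → 1/200 → 1/250 → 1/320 → 1/400 — 2 stops faster (darker).
ISO: 3200 → 2500 → 2000 → 1600 → 1250 → 1000 → 800 → 640 → 500 → 400 → 320 → 250 → 200 — 4 stops lower (darker).
Net change so far: 6 stops darker. Offset with the aperture: f/25 → f/22 → f/20 → f/18 → f/16 → f/14 → f/13 → f/11 → f/10 → f/9 → f/8 → f/7.1 → f/6.3 → f/5.6 → f/5 → f/4.5 → f/4 → f/3.5 → f/3.2.

f/3.2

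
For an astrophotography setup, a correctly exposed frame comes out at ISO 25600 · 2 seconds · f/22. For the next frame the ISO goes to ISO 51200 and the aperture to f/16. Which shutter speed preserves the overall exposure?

1/2s

ISO: 25600 → 51200 — 1 stop higher (brighter).
Aperture: f/22 → f/16 — 1 stop larger aperture (brighter).
Net change so far: 2 stops brighter. Offset with the shutter speed: 2 → 1 → 1/2.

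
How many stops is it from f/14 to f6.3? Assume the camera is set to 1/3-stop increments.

f/14 → f/13 → f/11 → f/10 → f/9 → f/8 → f/7.1 → f/6.3 — count the steps: 7 third-stops = 2 1/3 stops.

2 1/3 stops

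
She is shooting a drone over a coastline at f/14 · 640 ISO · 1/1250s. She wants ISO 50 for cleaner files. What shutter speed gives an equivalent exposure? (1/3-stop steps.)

ISO: 640 → 500 → 400 → 320 → 250 → 200 → 160 → 125 → 100 → 80 → 64 → 50 — 3 2/3 stops dropped (darker).
Need 3 2/3 stops brighter from the shutter speed: 1/1250 → 1/1000 → 1/800 → 1/640 → 1/500 → 1/400 → 1/320 → 1/250 → 1/200 → 1/160 → 1/125 → 1/100.

1/100s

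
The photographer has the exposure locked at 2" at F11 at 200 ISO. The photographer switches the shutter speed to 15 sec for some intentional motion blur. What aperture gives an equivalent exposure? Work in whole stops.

Shutter speed: 2 → 4 → 8 → 15 — 3 stops slower (brighter).
Need 3 stops darker from the aperture: f/11 → f/16 → f/22 → f/32.

f/32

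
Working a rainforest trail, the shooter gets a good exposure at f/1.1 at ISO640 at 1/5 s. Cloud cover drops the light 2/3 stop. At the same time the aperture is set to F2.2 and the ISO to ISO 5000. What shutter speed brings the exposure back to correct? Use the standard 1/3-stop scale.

Scene light: 2/3 stop darker.
Aperture: f/1.1 → f/1.2 → f/1.4 → f/1.6 → f/1.8 → f/2 → f/2.2 — 2 stops narrower (darker).
ISO: 640 → 800 → 1000 → 1250 → 1600 → 2000 → 2500 → 3200 → 4000 → 5000 — 3 stops raised (brighter).
Net so far: 1/3 stop brighter. Shutter speed: 1/5 → 1/6.

1/6s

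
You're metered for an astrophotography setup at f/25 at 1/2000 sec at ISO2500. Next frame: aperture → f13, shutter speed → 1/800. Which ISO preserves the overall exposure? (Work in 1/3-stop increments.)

ISO 250

Aperture: f/25 → f/22 → f/20 → f/18 → f/16 → f/14 → f/13 — 2 stops wider (brighter).
Shutter speed: 1/2000 → 1/1600 → 1/1250 → 1/1000 → 1/800 — 1 1/3 stops slower (brighter).
Net change so far: 3 1/3 stops brighter. Offset with the ISO: 2500 → 2000 → 1600 → 1250 → 1000 → 800 → 640 → 500 → 400 → 320 → 250.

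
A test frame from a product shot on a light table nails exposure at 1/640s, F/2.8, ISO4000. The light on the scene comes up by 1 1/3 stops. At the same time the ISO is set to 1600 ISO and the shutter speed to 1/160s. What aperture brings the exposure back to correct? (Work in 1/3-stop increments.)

Scene light: 1 1/3 stops brighter.
ISO: 4000 → 3200 → 2500 → 2000 → 1600 — 1 1/3 stops dropped (darker).
Shutter speed: 1/640 → 1/500 → 1/400 → 1/320 → 1/250 → 1/200 → 1/160 — 2 stops slower (brighter).
Net so far: 2 stops brighter. Aperture: f/2.8 → f/3.2 → f/3.5 → f/4 → f/4.5 → f/5 → f/5.6.

f/5.6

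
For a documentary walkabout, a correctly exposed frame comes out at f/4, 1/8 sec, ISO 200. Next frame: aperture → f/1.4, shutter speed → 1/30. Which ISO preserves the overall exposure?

ISO 100

Aperture: f/4 → f/2.8 → f/2 → f/1.4 — 3 stops opened up (brighter).
Shutter speed: 1/8 → 1/15 → 1/30 — 2 stops faster (darker).
Net change so far: 1 stop brighter. Offset with the ISO: 200 → 100.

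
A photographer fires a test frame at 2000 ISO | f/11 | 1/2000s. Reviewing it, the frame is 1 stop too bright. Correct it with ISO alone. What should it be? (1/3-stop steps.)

Overexposed by 1 stop → need 1 stop darker.
ISO: 2000 → 1600 → 1250 → 1000.

ISO 1000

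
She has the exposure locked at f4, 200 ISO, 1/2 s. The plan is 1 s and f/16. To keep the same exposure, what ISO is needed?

ISO 1600

Shutter speed: 1/2 → 1 — 1 stop slower (brighter).
Aperture: f/4 → f/5.6 → f/8 → f/11 → f/16 — 4 stops narrower (darker).
Net change so far: 3 stops darker. Offset with the ISO: 200 → 400 → 800 → 1600.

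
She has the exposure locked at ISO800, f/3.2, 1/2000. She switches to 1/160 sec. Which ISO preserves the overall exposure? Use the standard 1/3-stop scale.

ISO 64

Shutter speed: 1/2000 → 1/1600 → 1/1250 → 1/1000 → 1/800 → 1/640 → 1/500 → 1/400 → 1/320 → 1/250 → 1/200 → 1/160 — 3 2/3 stops slower (brighter).
Need 3 2/3 stops darker from the ISO: 800 → 640 → 500 → 400 → 320 → 250 → 200 → 160 → 125 → 100 → 80 → 64.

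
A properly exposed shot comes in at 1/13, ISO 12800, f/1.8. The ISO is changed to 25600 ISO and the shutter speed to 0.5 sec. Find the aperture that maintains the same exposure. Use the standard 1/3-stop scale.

ISO: 12800 → 16000 → 20000 → 25600 — 1 stop higher (brighter).
Shutter speed: 1/13 → 1/10 → 1/8 → 1/6 → 1/5 → 1/4 → 0.3 → 0.4 → 0.5 — 2 2/3 stops longer (brighter).
Net change so far: 3 2/3 stops brighter. Offset with the aperture: f/1.8 → f/2 → f/2.2 → f/2.5 → f/2.8 → f/3.2 → f/3.5 → f/4 → f/4.5 → f/5 → f/5.6 → f/6.3.

f/6.3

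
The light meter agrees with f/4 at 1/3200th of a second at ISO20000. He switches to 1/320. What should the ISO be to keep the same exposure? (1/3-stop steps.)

ISO 2000

Shutter speed: 1/3200 → 1/2500 → 1/2000 → 1/1600 → 1/1250 → 1/1000 → 1/800 → 1/640 → 1/500 → 1/400 → 1/320 — 3 1/3 stops longer (brighter).
Need 3 1/3 stops darker from the ISO: 20000 → 16000 → 12800 → 10000 → 8000 → 6400 → 5000 → 4000 → 3200 → 2500 → 2000.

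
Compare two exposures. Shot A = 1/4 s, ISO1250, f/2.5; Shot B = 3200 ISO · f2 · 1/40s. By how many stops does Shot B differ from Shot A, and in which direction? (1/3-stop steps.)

1 1/3 stops darker

Aperture: f/2.5 → f/2.2 → f/2 — 2/3 stop wider (brighter).
Shutter speed: 1/4 → 1/5 → 1/6 → 1/8 → 1/10 → 1/13 → 1/15 → 1/20 → 1/25 → 1/30 → 1/40 — 3 1/3 stops shorter (darker).
ISO: 1250 → 1600 → 2000 → 2500 → 3200 — 1 1/3 stops raised (brighter).
Net: +2/3 −3 1/3 +1 1/3 = −1 1/3 stops.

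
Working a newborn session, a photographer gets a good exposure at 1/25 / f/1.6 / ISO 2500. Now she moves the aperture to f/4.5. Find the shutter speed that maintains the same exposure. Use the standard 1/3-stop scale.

Aperture: f/1.6 → f/1.8 → f/2 → f/2.2 → f/2.5 → f/2.8 → f/3.2 → f/3.5 → f/4 → f/4.5 — 3 stops smaller aperture (darker).
Need 3 stops brighter from the shutter speed: 1/25 → 1/20 → 1/15 → 1/13 → 1/10 → 1/8 → 1/6 → 1/5 → 1/4 → 0.3.

0.3 s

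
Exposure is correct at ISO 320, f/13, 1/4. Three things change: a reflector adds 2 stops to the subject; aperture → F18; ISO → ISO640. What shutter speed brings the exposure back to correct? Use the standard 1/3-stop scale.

1/15s

Scene light: 2 stops brighter.
Aperture: f/13 → f/14 → f/16 → f/18 — 1 stop smaller aperture (darker).
ISO: 320 → 400 → 500 → 640 — 1 stop raised (brighter).
Net so far: 2 stops brighter. Shutter speed: 1/4 → 1/5 → 1/6 → 1/8 → 1/10 → 1/13 → 1/15.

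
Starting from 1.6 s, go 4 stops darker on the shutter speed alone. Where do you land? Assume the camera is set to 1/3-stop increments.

1/10s

Shutter speed: 1.6 → 1.3 → 1 → 0.8 → 0.6 → 0.5 → 0.4 → 0.3 → 1/4 → 1/5 → 1/6 → 1/8 → 1/10 — 4 stops shorter (darker).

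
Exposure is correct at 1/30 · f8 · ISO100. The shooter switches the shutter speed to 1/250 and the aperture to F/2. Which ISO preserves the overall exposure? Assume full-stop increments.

Shutter speed: 1/30 → 1/60 → 1/125 → 1/250 — 3 stops shorter (darker).
Aperture: f/8 → f/5.6 → f/4 → f/2.8 → f/2 — 4 stops wider (brighter).
Net change so far: 1 stop brighter. Offset with the ISO: 100 → 50.

ISO 50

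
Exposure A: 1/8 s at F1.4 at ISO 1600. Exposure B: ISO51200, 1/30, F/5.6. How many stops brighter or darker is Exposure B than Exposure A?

Aperture: f/1.4 → f/2 → f/2.8 → f/4 → f/5.6 — 4 stops stopped down (darker).
Shutter speed: 1/8 → 1/15 → 1/30 — 2 stops shorter (darker).
ISO: 1600 → 3200 → 6400 → 12800 → 25600 → 51200 — 5 stops raised (brighter).
Net: −4 −2 +5 = −1 stop.

1 stop darker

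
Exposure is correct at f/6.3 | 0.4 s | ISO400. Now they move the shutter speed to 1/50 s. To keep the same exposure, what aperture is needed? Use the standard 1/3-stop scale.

Shutter speed: 0.4 → 0.3 → 1/4 → 1/5 → 1/6 → 1/8 → 1/10 → 1/13 → 1/15 → 1/20 → 1/25 → 1/30 → 1/40 → 1/50 — 4 1/3 stops shorter (darker).
Need 4 1/3 stops brighter from the aperture: f/6.3 → f/5.6 → f/5 → f/4.5 → f/4 → f/3.5 → f/3.2 → f/2.8 → f/2.5 → f/2.2 → f/2 → f/1.8 → f/1.6 → f/1.4.

f/1.4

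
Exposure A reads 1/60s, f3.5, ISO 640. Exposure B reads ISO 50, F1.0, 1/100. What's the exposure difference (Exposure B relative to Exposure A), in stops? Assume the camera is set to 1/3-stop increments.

Aperture: f/3.5 → f/3.2 → f/2.8 → f/2.5 → f/2.2 → f/2 → f/1.8 → f/1.6 → f/1.4 → f/1.2 → f/1.1 → f/1.0 — 3 2/3 stops opened up (brighter).
Shutter speed: 1/60 → 1/80 → 1/100 — 2/3 stop shorter (darker).
ISO: 640 → 500 → 400 → 320 → 250 → 200 → 160 → 125 → 100 → 80 → 64 → 50 — 3 2/3 stops lower (darker).
Net: +3 2/3 −2/3 −3 2/3 = −2/3 stops.

2/3 stop darker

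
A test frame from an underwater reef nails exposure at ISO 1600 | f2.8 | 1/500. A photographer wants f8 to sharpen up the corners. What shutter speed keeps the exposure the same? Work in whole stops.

Aperture: f/2.8 → f/4 → f/5.6 → f/8 — 3 stops stopped down (darker).
Need 3 stops brighter from the shutter speed: 1/500 → 1/250 → 1/125 → 1/60.

1/60s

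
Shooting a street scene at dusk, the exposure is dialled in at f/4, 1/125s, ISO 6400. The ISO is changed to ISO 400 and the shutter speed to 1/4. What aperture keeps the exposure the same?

f/5.6

ISO: 6400 → 3200 → 1600 → 800 → 400 — 4 stops lower (darker).
Shutter speed: 1/125 → 1/60 → 1/30 → 1/15 → 1/8 → 1/4 — 5 stops longer (brighter).
Net change so far: 1 stop brighter. Offset with the aperture: f/4 → f/5.6.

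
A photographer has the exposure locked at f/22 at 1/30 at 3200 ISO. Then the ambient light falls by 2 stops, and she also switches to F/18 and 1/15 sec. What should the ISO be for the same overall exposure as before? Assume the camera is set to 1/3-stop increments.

ISO 4000

Scene light: 2 stops darker.
Aperture: f/22 → f/20 → f/18 — 2/3 stop wider (brighter).
Shutter speed: 1/30 → 1/25 → 1/20 → 1/15 — 1 stop slower (brighter).
Net so far: 1/3 stop darker. ISO: 3200 → 4000.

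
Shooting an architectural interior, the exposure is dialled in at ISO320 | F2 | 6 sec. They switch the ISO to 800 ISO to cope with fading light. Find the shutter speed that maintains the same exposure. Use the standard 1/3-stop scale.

2.5 s

ISO: 320 → 400 → 500 → 640 → 800 — 1 1/3 stops higher (brighter).
Need 1 1/3 stops darker from the shutter speed: 6 → 5 → 4 → 3.2 → 2.5.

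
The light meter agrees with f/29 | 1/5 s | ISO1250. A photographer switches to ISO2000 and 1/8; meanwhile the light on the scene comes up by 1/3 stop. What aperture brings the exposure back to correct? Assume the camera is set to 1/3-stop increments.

Scene light: 1/3 stop brighter.
ISO: 1250 → 1600 → 2000 — 2/3 stop higher (brighter).
Shutter speed: 1/5 → 1/6 → 1/8 — 2/3 stop faster (darker).
Net so far: 1/3 stop brighter. Aperture: f/29 → f/32.

f/32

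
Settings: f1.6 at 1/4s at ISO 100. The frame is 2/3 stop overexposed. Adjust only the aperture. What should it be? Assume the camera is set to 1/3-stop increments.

Overexposed by 2/3 stop → need 2/3 stop darker.
Aperture: f/1.6 → f/1.8 → f/2.

f/2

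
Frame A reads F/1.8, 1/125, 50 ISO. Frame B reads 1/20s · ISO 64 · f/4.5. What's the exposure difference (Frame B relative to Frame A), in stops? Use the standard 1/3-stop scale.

Aperture: f/1.8 → f/2 → f/2.2 → f/2.5 → f/2.8 → f/3.2 → f/3.5 → f/4 → f/4.5 — 2 2/3 stops smaller aperture (darker).
Shutter speed: 1/125 → 1/100 → 1/80 → 1/60 → 1/50 → 1/40 → 1/30 → 1/25 → 1/20 — 2 2/3 stops longer (brighter).
ISO: 50 → 64 — 1/3 stop raised (brighter).
Net: −2 2/3 +2 2/3 +1/3 = +1/3 stops.

1/3 stop brighter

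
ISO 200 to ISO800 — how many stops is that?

2 stops

200 → 400 → 800 — count the steps: 2 stops.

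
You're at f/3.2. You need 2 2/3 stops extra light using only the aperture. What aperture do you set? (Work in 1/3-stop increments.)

Aperture: f/3.2 → f/2.8 → f/2.5 → f/2.2 → f/2 → f/1.8 → f/1.6 → f/1.4 → f/1.2 — 2 2/3 stops wider (brighter).

f/1.2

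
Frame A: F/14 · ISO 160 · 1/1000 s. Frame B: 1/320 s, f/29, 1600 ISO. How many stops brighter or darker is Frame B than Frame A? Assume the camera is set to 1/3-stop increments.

Aperture: f/14 → f/16 → f/18 → f/20 → f/22 → f/25 → f/29 — 2 stops narrower (darker).
Shutter speed: 1/1000 → 1/800 → 1/640 → 1/500 → 1/400 → 1/320 — 1 2/3 stops slower (brighter).
ISO: 160 → 200 → 250 → 320 → 400 → 500 → 640 → 800 → 1000 → 1250 → 1600 — 3 1/3 stops higher (brighter).
Net: −2 +1 2/3 +3 1/3 = +3 stops.

3 stops brighter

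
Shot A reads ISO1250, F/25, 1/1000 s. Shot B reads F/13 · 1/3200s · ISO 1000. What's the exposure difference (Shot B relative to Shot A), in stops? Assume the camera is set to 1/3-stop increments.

Aperture: f/25 → f/22 → f/20 → f/18 → f/16 → f/14 → f/13 — 2 stops opened up (brighter).
Shutter speed: 1/1000 → 1/1250 → 1/1600 → 1/2000 → 1/2500 → 1/3200 — 1 2/3 stops faster (darker).
ISO: 1250 → 1000 — 1/3 stop lower (darker).
Net: +2 −1 2/3 −1/3 = 0 stops.

same exposure (0 stops)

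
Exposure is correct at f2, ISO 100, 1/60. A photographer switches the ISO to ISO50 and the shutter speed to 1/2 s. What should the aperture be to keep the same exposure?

ISO: 100 → 50 — 1 stop dropped (darker).
Shutter speed: 1/60 → 1/30 → 1/15 → 1/8 → 1/4 → 1/2 — 5 stops longer (brighter).
Net change so far: 4 stops brighter. Offset with the aperture: f/2 → f/2.8 → f/4 → f/5.6 → f/8.

f/8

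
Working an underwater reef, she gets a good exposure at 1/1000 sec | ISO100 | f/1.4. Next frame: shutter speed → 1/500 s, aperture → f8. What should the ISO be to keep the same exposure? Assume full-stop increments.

Shutter speed: 1/1000 → 1/500 — 1 stop longer (brighter).
Aperture: f/1.4 → f/2 → f/2.8 → f/4 → f/5.6 → f/8 — 5 stops narrower (darker).
Net change so far: 4 stops darker. Offset with the ISO: 100 → 200 → 400 → 800 → 1600.

ISO 1600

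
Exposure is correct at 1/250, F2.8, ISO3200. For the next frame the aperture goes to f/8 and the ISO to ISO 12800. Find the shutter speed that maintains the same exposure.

Aperture: f/2.8 → f/4 → f/5.6 → f/8 — 3 stops narrower (darker).
ISO: 3200 → 6400 → 12800 — 2 stops raised (brighter).
Net change so far: 1 stop darker. Offset with the shutter speed: 1/250 → 1/125.

1/125s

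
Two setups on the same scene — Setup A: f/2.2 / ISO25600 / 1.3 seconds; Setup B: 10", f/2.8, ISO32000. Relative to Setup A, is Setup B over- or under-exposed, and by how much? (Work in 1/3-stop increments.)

Aperture: f/2.2 → f/2.5 → f/2.8 — 2/3 stop stopped down (darker).
Shutter speed: 1.3 → 1.6 → 2 → 2.5 → 3.2 → 4 → 5 → 6 → 8 → 10 — 3 stops slower (brighter).
ISO: 25600 → 32000 — 1/3 stop higher (brighter).
Net: −2/3 +3 +1/3 = +2 2/3 stops.

2 2/3 stops brighter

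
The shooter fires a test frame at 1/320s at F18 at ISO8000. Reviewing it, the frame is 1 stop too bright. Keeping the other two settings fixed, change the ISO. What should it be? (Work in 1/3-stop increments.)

ISO 4000

Overexposed by 1 stop → need 1 stop darker.
ISO: 8000 → 6400 → 5000 → 4000.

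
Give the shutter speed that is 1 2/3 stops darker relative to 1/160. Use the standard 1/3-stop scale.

1/500s

Shutter speed: 1/160 → 1/200 → 1/250 → 1/320 → 1/400 → 1/500 — 1 2/3 stops faster (darker).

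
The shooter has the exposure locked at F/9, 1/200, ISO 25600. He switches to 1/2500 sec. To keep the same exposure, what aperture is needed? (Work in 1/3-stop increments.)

f/2.5

Shutter speed: 1/200 → 1/250 → 1/320 → 1/400 → 1/500 → 1/640 → 1/800 → 1/1000 → 1/1250 → 1/1600 → 1/2000 → 1/2500 — 3 2/3 stops faster (darker).
Need 3 2/3 stops brighter from the aperture: f/9 → f/8 → f/7.1 → f/6.3 → f/5.6 → f/5 → f/4.5 → f/4 → f/3.5 → f/3.2 → f/2.8 → f/2.5.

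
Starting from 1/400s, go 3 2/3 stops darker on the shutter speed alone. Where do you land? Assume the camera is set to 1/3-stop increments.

Shutter speed: 1/400 → 1/500 → 1/640 → 1/800 → 1/1000 → 1/1250 → 1/1600 → 1/2000 → 1/2500 → 1/3200 → 1/4000 → 1/5000 — 3 2/3 stops faster (darker).

1/5000s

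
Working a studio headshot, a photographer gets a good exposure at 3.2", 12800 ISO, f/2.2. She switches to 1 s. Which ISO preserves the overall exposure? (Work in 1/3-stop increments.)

ISO 40000

Shutter speed: 3.2 → 2.5 → 2 → 1.6 → 1.3 → 1 — 1 2/3 stops shorter (darker).
Need 1 2/3 stops brighter from the ISO: 12800 → 16000 → 20000 → 25600 → 32000 → 40000.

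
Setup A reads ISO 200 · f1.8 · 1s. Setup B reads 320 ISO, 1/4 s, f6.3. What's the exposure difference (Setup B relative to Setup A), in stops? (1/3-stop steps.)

Aperture: f/1.8 → f/2 → f/2.2 → f/2.5 → f/2.8 → f/3.2 → f/3.5 → f/4 → f/4.5 → f/5 → f/5.6 → f/6.3 — 3 2/3 stops narrower (darker).
Shutter speed: 1 → 0.8 → 0.6 → 0.5 → 0.4 → 0.3 → 1/4 — 2 stops shorter (darker).
ISO: 200 → 250 → 320 — 2/3 stop higher (brighter).
Net: −3 2/3 −2 +2/3 = −5 stops.

5 stops darker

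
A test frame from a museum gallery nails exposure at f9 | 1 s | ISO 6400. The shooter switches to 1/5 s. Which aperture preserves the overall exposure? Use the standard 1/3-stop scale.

Shutter speed: 1 → 0.8 → 0.6 → 0.5 → 0.4 → 0.3 → 1/4 → 1/5 — 2 1/3 stops shorter (darker).
Need 2 1/3 stops brighter from the aperture: f/9 → f/8 → f/7.1 → f/6.3 → f/5.6 → f/5 → f/4.5 → f/4.

f/4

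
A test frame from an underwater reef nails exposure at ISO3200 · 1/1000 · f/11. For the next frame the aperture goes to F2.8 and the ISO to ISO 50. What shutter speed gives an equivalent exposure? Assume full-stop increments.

1/250s

Aperture: f/11 → f/8 → f/5.6 → f/4 → f/2.8 — 4 stops opened up (brighter).
ISO: 3200 → 1600 → 800 → 400 → 200 → 100 → 50 — 6 stops dropped (darker).
Net change so far: 2 stops darker. Offset with the shutter speed: 1/1000 → 1/500 → 1/250.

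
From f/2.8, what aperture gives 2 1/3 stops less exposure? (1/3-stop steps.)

Aperture: f/2.8 → f/3.2 → f/3.5 → f/4 → f/4.5 → f/5 → f/5.6 → f/6.3 — 2 1/3 stops stopped down (darker).

f/6.3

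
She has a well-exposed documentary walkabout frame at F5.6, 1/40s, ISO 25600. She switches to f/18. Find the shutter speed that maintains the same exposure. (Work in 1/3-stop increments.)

Aperture: f/5.6 → f/6.3 → f/7.1 → f/8 → f/9 → f/10 → f/11 → f/13 → f/14 → f/16 → f/18 — 3 1/3 stops smaller aperture (darker).
Need 3 1/3 stops brighter from the shutter speed: 1/40 → 1/30 → 1/25 → 1/20 → 1/15 → 1/13 → 1/10 → 1/8 → 1/6 → 1/5 → 1/4.

1/4s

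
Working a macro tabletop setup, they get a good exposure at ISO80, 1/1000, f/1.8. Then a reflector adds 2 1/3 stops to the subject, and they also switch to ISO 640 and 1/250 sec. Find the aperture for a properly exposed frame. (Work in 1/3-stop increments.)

f/22

Scene light: 2 1/3 stops brighter.
ISO: 80 → 100 → 125 → 160 → 200 → 250 → 320 → 400 → 500 → 640 — 3 stops higher (brighter).
Shutter speed: 1/1000 → 1/800 → 1/640 → 1/500 → 1/400 → 1/320 → 1/250 — 2 stops slower (brighter).
Net so far: 7 1/3 stops brighter. Aperture: f/1.8 → f/2 → f/2.2 → f/2.5 → f/2.8 → f/3.2 → f/3.5 → f/4 → f/4.5 → f/5 → f/5.6 → f/6.3 → f/7.1 → f/8 → f/9 → f/10 → f/11 → f/13 → f/14 → f/16 → f/18 → f/20 → f/22.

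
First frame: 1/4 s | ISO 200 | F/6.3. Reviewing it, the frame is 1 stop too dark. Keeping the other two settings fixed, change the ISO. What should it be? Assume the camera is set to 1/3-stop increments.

Underexposed by 1 stop → need 1 stop brighter.
ISO: 200 → 250 → 320 → 400.

ISO 400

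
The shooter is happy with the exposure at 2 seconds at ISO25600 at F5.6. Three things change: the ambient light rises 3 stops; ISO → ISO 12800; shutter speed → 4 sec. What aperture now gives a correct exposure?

f/16

Scene light: 3 stops brighter.
ISO: 25600 → 12800 — 1 stop dropped (darker).
Shutter speed: 2 → 4 — 1 stop slower (brighter).
Net so far: 3 stops brighter. Aperture: f/5.6 → f/8 → f/11 → f/16.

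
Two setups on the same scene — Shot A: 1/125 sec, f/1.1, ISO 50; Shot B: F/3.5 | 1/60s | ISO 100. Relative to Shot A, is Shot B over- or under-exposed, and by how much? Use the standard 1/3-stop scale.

1 1/3 stops darker

Aperture: f/1.1 → f/1.2 → f/1.4 → f/1.6 → f/1.8 → f/2 → f/2.2 → f/2.5 → f/2.8 → f/3.2 → f/3.5 — 3 1/3 stops narrower (darker).
Shutter speed: 1/125 → 1/100 → 1/80 → 1/60 — 1 stop slower (brighter).
ISO: 50 → 64 → 80 → 100 — 1 stop higher (brighter).
Net: −3 1/3 +1 +1 = −1 1/3 stops.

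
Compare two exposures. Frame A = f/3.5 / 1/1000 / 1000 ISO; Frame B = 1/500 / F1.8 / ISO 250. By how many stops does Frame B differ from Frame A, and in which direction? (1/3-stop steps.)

Aperture: f/3.5 → f/3.2 → f/2.8 → f/2.5 → f/2.2 → f/2 → f/1.8 — 2 stops wider (brighter).
Shutter speed: 1/1000 → 1/800 → 1/640 → 1/500 — 1 stop slower (brighter).
ISO: 1000 → 800 → 640 → 500 → 400 → 320 → 250 — 2 stops dropped (darker).
Net: +2 +1 −2 = +1 stop.

1 stop brighter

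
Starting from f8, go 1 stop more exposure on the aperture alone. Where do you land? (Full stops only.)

f/5.6

Aperture: f/8 → f/5.6 — 1 stop wider (brighter).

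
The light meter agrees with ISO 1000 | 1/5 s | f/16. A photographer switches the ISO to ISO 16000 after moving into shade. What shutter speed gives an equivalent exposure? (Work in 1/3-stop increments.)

ISO: 1000 → 1250 → 1600 → 2000 → 2500 → 3200 → 4000 → 5000 → 6400 → 8000 → 10000 → 12800 → 16000 — 4 stops raised (brighter).
Need 4 stops darker from the shutter speed: 1/5 → 1/6 → 1/8 → 1/10 → 1/13 → 1/15 → 1/20 → 1/25 → 1/30 → 1/40 → 1/50 → 1/60 → 1/80.

1/80s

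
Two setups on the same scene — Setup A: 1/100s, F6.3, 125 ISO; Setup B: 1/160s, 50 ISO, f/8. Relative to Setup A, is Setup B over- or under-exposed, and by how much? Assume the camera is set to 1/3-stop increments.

2 2/3 stops darker

Aperture: f/6.3 → f/7.1 → f/8 — 2/3 stop narrower (darker).
Shutter speed: 1/100 → 1/125 → 1/160 — 2/3 stop faster (darker).
ISO: 125 → 100 → 80 → 64 → 50 — 1 1/3 stops dropped (darker).
Net: −2/3 −2/3 −1 1/3 = −2 2/3 stops.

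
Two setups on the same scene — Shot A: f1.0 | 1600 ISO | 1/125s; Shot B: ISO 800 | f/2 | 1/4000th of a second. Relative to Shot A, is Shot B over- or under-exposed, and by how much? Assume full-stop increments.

8 stops darker

Aperture: f/1.0 → f/1.4 → f/2 — 2 stops narrower (darker).
Shutter speed: 1/125 → 1/250 → 1/500 → 1/1000 → 1/2000 → 1/4000 — 5 stops faster (darker).
ISO: 1600 → 800 — 1 stop dropped (darker).
Net: −2 −5 −1 = −8 stops.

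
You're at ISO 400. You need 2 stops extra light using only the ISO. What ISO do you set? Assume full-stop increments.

ISO: 400 → 800 → 1600 — 2 stops raised (brighter).

ISO 1600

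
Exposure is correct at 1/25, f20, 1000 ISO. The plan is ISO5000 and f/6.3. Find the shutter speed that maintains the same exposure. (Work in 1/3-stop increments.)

ISO: 1000 → 1250 → 1600 → 2000 → 2500 → 3200 → 4000 → 5000 — 2 1/3 stops higher (brighter).
Aperture: f/20 → f/18 → f/16 → f/14 → f/13 → f/11 → f/10 → f/9 → f/8 → f/7.1 → f/6.3 — 3 1/3 stops wider (brighter).
Net change so far: 5 2/3 stops brighter. Offset with the shutter speed: 1/25 → 1/30 → 1/40 → 1/50 → 1/60 → 1/80 → 1/100 → 1/125 → 1/160 → 1/200 → 1/250 → 1/320 → 1/400 → 1/500 → 1/640 → 1/800 → 1/1000 → 1/1250.

1/1250s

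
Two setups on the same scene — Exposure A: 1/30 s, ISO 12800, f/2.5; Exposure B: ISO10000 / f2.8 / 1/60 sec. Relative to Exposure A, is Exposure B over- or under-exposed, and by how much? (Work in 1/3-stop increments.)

1 2/3 stops darker

Aperture: f/2.5 → f/2.8 — 1/3 stop stopped down (darker).
Shutter speed: 1/30 → 1/40 → 1/50 → 1/60 — 1 stop shorter (darker).
ISO: 12800 → 10000 — 1/3 stop lower (darker).
Net: −1/3 −1 −1/3 = −1 2/3 stops.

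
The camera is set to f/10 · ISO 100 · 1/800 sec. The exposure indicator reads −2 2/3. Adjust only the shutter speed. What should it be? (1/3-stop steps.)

1/125s

Underexposed by 2 2/3 stops → need 2 2/3 stops brighter.
Shutter speed: 1/800 → 1/640 → 1/500 → 1/400 → 1/320 → 1/250 → 1/200 → 1/160 → 1/125.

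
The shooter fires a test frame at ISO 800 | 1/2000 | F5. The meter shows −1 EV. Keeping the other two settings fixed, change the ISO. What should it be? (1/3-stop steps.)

ISO 1600

Underexposed by 1 stop → need 1 stop brighter.
ISO: 800 → 1000 → 1250 → 1600.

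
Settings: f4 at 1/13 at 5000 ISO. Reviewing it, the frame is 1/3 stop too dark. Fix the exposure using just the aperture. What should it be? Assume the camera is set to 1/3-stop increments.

f/3.5

Underexposed by 1/3 stop → need 1/3 stop brighter.
Aperture: f/4 → f/3.5.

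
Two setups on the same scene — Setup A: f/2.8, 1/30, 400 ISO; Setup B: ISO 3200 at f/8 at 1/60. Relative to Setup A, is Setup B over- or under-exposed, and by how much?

1 stop darker

Aperture: f/2.8 → f/4 → f/5.6 → f/8 — 3 stops smaller aperture (darker).
Shutter speed: 1/30 → 1/60 — 1 stop shorter (darker).
ISO: 400 → 800 → 1600 → 3200 — 3 stops higher (brighter).
Net: −3 −1 +3 = −1 stop.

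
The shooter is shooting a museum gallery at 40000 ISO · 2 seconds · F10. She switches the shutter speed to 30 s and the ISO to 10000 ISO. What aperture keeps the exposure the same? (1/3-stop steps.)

f/20

Shutter speed: 2 → 2.5 → 3.2 → 4 → 5 → 6 → 8 → 10 → 13 → 15 → 20 → 25 → 30 — 4 stops longer (brighter).
ISO: 40000 → 32000 → 25600 → 20000 → 16000 → 12800 → 10000 — 2 stops dropped (darker).
Net change so far: 2 stops brighter. Offset with the aperture: f/10 → f/11 → f/13 → f/14 → f/16 → f/18 → f/20.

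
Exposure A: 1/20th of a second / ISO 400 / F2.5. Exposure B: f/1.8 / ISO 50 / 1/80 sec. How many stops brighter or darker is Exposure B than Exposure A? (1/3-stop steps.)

Aperture: f/2.5 → f/2.2 → f/2 → f/1.8 — 1 stop larger aperture (brighter).
Shutter speed: 1/20 → 1/25 → 1/30 → 1/40 → 1/50 → 1/60 → 1/80 — 2 stops faster (darker).
ISO: 400 → 320 → 250 → 200 → 160 → 125 → 100 → 80 → 64 → 50 — 3 stops dropped (darker).
Net: +1 −2 −3 = −4 stops.

4 stops darker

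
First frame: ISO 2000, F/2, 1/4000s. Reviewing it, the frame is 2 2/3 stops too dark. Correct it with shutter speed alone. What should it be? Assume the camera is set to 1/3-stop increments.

1/640s

Underexposed by 2 2/3 stops → need 2 2/3 stops brighter.
Shutter speed: 1/4000 → 1/3200 → 1/2500 → 1/2000 → 1/1600 → 1/1250 → 1/1000 → 1/800 → 1/640.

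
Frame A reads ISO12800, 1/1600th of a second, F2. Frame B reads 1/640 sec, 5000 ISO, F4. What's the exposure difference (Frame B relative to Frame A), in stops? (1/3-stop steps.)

2 stops darker

Aperture: f/2 → f/2.2 → f/2.5 → f/2.8 → f/3.2 → f/3.5 → f/4 — 2 stops stopped down (darker).
Shutter speed: 1/1600 → 1/1250 → 1/1000 → 1/800 → 1/640 — 1 1/3 stops slower (brighter).
ISO: 12800 → 10000 → 8000 → 6400 → 5000 — 1 1/3 stops dropped (darker).
Net: −2 +1 1/3 −1 1/3 = −2 stops.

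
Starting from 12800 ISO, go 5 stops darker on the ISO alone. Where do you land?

ISO: 12800 → 6400 → 3200 → 1600 → 800 → 400 — 5 stops dropped (darker).

ISO 400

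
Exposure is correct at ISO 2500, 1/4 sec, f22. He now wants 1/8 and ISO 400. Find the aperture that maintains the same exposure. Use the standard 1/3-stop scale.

f/6.3

Shutter speed: 1/4 → 1/5 → 1/6 → 1/8 — 1 stop shorter (darker).
ISO: 2500 → 2000 → 1600 → 1250 → 1000 → 800 → 640 → 500 → 400 — 2 2/3 stops dropped (darker).
Net change so far: 3 2/3 stops darker. Offset with the aperture: f/22 → f/20 → f/18 → f/16 → f/14 → f/13 → f/11 → f/10 → f/9 → f/8 → f/7.1 → f/6.3.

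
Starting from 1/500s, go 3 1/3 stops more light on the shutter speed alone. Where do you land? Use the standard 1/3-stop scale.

Shutter speed: 1/500 → 1/400 → 1/320 → 1/250 → 1/200 → 1/160 → 1/125 → 1/100 → 1/80 → 1/60 → 1/50 — 3 1/3 stops longer (brighter).

1/50s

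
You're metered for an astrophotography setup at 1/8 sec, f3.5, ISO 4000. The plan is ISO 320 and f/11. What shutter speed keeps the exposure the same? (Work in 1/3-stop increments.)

ISO: 4000 → 3200 → 2500 → 2000 → 1600 → 1250 → 1000 → 800 → 640 → 500 → 400 → 320 — 3 2/3 stops lower (darker).
Aperture: f/3.5 → f/4 → f/4.5 → f/5 → f/5.6 → f/6.3 → f/7.1 → f/8 → f/9 → f/10 → f/11 — 3 1/3 stops narrower (darker).
Net change so far: 7 stops darker. Offset with the shutter speed: 1/8 → 1/6 → 1/5 → 1/4 → 0.3 → 0.4 → 0.5 → 0.6 → 0.8 → 1 → 1.3 → 1.6 → 2 → 2.5 → 3.2 → 4 → 5 → 6 → 8 → 10 → 13 → 15.

15 s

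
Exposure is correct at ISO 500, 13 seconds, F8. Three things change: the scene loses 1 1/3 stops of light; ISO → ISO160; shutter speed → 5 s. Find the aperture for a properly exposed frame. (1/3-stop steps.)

Scene light: 1 1/3 stops darker.
ISO: 500 → 400 → 320 → 250 → 200 → 160 — 1 2/3 stops lower (darker).
Shutter speed: 13 → 10 → 8 → 6 → 5 — 1 1/3 stops shorter (darker).
Net so far: 4 1/3 stops darker. Aperture: f/8 → f/7.1 → f/6.3 → f/5.6 → f/5 → f/4.5 → f/4 → f/3.5 → f/3.2 → f/2.8 → f/2.5 → f/2.2 → f/2 → f/1.8.

f/1.8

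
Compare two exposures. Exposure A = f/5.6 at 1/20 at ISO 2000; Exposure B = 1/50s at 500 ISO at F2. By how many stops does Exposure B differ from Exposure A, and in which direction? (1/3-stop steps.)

Aperture: f/5.6 → f/5 → f/4.5 → f/4 → f/3.5 → f/3.2 → f/2.8 → f/2.5 → f/2.2 → f/2 — 3 stops larger aperture (brighter).
Shutter speed: 1/20 → 1/25 → 1/30 → 1/40 → 1/50 — 1 1/3 stops faster (darker).
ISO: 2000 → 1600 → 1250 → 1000 → 800 → 640 → 500 — 2 stops dropped (darker).
Net: +3 −1 1/3 −2 = −1/3 stops.

1/3 stop darker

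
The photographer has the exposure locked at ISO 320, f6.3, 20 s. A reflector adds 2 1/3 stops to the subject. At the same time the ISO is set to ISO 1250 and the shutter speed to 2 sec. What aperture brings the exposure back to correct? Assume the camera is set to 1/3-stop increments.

Scene light: 2 1/3 stops brighter.
ISO: 320 → 400 → 500 → 640 → 800 → 1000 → 1250 — 2 stops raised (brighter).
Shutter speed: 20 → 15 → 13 → 10 → 8 → 6 → 5 → 4 → 3.2 → 2.5 → 2 — 3 1/3 stops faster (darker).
Net so far: 1 stop brighter. Aperture: f/6.3 → f/7.1 → f/8 → f/9.

f/9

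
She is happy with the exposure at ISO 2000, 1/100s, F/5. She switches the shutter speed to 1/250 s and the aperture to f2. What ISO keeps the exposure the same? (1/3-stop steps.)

Shutter speed: 1/100 → 1/125 → 1/160 → 1/200 → 1/250 — 1 1/3 stops shorter (darker).
Aperture: f/5 → f/4.5 → f/4 → f/3.5 → f/3.2 → f/2.8 → f/2.5 → f/2.2 → f/2 — 2 2/3 stops larger aperture (brighter).
Net change so far: 1 1/3 stops brighter. Offset with the ISO: 2000 → 1600 → 1250 → 1000 → 800.

ISO 800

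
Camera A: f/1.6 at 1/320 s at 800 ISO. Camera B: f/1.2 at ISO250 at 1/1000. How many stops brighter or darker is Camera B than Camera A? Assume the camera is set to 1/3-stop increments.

Aperture: f/1.6 → f/1.4 → f/1.2 — 2/3 stop opened up (brighter).
Shutter speed: 1/320 → 1/400 → 1/500 → 1/640 → 1/800 → 1/1000 — 1 2/3 stops shorter (darker).
ISO: 800 → 640 → 500 → 400 → 320 → 250 — 1 2/3 stops lower (darker).
Net: +2/3 −1 2/3 −1 2/3 = −2 2/3 stops.

2 2/3 stops darker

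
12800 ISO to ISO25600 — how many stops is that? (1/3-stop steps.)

12800 → 16000 → 20000 → 25600 — count the steps: 3 third-stops = 1 stop.

1 stop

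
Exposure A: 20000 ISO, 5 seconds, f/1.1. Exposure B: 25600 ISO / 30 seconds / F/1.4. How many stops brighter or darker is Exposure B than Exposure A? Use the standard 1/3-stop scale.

Aperture: f/1.1 → f/1.2 → f/1.4 — 2/3 stop stopped down (darker).
Shutter speed: 5 → 6 → 8 → 10 → 13 → 15 → 20 → 25 → 30 — 2 2/3 stops slower (brighter).
ISO: 20000 → 25600 — 1/3 stop raised (brighter).
Net: −2/3 +2 2/3 +1/3 = +2 1/3 stops.

2 1/3 stops brighter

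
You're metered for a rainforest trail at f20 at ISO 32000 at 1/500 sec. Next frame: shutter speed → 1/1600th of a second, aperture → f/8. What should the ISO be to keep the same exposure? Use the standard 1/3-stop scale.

Shutter speed: 1/500 → 1/640 → 1/800 → 1/1000 → 1/1250 → 1/1600 — 1 2/3 stops faster (darker).
Aperture: f/20 → f/18 → f/16 → f/14 → f/13 → f/11 → f/10 → f/9 → f/8 — 2 2/3 stops wider (brighter).
Net change so far: 1 stop brighter. Offset with the ISO: 32000 → 25600 → 20000 → 16000.

ISO 16000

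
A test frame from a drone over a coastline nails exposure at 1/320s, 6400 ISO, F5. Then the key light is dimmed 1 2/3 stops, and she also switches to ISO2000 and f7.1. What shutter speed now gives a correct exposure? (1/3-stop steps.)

Scene light: 1 2/3 stops darker.
ISO: 6400 → 5000 → 4000 → 3200 → 2500 → 2000 — 1 2/3 stops lower (darker).
Aperture: f/5 → f/5.6 → f/6.3 → f/7.1 — 1 stop stopped down (darker).
Net so far: 4 1/3 stops darker. Shutter speed: 1/320 → 1/250 → 1/200 → 1/160 → 1/125 → 1/100 → 1/80 → 1/60 → 1/50 → 1/40 → 1/30 → 1/25 → 1/20 → 1/15.

1/15s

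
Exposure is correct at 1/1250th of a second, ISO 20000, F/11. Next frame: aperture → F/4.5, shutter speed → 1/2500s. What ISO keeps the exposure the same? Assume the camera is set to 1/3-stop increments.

ISO 6400

Aperture: f/11 → f/10 → f/9 → f/8 → f/7.1 → f/6.3 → f/5.6 → f/5 → f/4.5 — 2 2/3 stops wider (brighter).
Shutter speed: 1/1250 → 1/1600 → 1/2000 → 1/2500 — 1 stop shorter (darker).
Net change so far: 1 2/3 stops brighter. Offset with the ISO: 20000 → 16000 → 12800 → 10000 → 8000 → 6400.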